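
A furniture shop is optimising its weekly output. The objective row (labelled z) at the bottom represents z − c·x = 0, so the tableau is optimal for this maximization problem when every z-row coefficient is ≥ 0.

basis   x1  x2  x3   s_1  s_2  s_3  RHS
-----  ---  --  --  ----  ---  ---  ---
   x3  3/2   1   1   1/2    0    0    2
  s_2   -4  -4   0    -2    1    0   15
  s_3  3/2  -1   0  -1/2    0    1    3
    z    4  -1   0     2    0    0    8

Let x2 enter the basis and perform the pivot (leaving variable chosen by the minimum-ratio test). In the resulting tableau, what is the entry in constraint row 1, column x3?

Ratio test on column x2 — row 1: 2/1 = 2; row 2: entry -4 ≤ 0; row 3: entry -1 ≤ 0. Minimum is 2 at row 1 (x3 leaves); pivot element 1.
Divide row 1 by 1; eliminate column x2 from the other rows.
In the new row 1, the x3 entry is the old entry divided by the pivot: 1/1 = 1.

1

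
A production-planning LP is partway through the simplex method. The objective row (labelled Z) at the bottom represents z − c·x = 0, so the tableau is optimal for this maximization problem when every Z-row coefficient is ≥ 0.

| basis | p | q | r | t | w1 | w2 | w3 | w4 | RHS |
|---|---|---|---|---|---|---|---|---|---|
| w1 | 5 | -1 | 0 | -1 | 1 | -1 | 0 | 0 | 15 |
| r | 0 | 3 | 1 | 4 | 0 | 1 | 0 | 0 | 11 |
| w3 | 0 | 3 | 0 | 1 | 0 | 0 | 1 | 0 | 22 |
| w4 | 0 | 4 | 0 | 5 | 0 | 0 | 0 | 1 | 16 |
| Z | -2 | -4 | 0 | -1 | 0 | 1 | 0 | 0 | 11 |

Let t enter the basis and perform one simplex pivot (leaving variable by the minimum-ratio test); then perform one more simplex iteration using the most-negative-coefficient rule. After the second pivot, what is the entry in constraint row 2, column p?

0

Ratio test on column t — row 1: entry -1 ≤ 0; row 2: 11/4 = 11/4; row 3: 22/1 = 22; row 4: 16/5 = 16/5. Minimum is 11/4 at row 2 (r leaves); pivot element 4.
Divide row 2 by 4; eliminate column t from the other rows.
Second iteration: most negative Z-row entry is -13/4 in column q, so q enters.
Ratio test on column q — row 1: entry -1/4 ≤ 0; row 2: (11/4)/(3/4) = 11/3; row 3: (77/4)/(9/4) = 77/9; row 4: (9/4)/(1/4) = 9. Minimum is 11/3 at row 2 (t leaves); pivot element 3/4.
Divide row 2 by 3/4; eliminate column q from the other rows.
After both pivots, the entry at constraint row 2, column p is 0.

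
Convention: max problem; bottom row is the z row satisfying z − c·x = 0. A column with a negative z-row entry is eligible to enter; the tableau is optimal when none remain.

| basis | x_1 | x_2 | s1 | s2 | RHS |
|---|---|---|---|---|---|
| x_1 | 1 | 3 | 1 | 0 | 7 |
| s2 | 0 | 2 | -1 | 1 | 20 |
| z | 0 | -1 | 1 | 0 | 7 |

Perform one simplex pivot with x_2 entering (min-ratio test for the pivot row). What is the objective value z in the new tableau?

28/3

Ratio test on column x_2 — row 1: 7/3 = 7/3; row 2: 20/2 = 10. Minimum is 7/3 at row 1 (x_1 leaves); pivot element 3.
Pivot on row 1; the z-row RHS becomes 7 − (-1)·(7/3) = 28/3.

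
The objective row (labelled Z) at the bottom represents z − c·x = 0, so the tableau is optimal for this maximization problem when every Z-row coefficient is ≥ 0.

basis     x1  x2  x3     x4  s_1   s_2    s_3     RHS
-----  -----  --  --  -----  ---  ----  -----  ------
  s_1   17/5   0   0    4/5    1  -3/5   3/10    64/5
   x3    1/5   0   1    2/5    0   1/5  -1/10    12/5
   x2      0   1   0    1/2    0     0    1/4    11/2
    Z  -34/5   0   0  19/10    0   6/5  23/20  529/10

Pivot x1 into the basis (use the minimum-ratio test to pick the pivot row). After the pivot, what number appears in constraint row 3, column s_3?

1/4

Ratio test on column x1 — row 1: (64/5)/(17/5) = 64/17; row 2: (12/5)/(1/5) = 12; row 3: entry 0 ≤ 0. Minimum is 64/17 at row 1 (s_1 leaves); pivot element 17/5.
Divide row 1 by 17/5; eliminate column x1 from the other rows.
Row 3 update in column s_3: 1/4 − 0·(3/34) = 1/4.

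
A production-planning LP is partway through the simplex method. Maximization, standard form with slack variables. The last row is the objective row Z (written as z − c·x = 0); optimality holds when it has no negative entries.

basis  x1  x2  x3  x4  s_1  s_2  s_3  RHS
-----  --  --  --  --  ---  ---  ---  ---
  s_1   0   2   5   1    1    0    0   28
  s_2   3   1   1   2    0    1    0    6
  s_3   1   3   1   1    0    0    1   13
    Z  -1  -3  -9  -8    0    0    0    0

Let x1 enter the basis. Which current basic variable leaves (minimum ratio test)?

Column x1 entries and ratios — s_1: 0 ≤ 0, skip; s_2: 6/3 = 2; s_3: 13/1 = 13.
Smallest ratio is 2 in the row of s_2, so s_2 leaves.

s_2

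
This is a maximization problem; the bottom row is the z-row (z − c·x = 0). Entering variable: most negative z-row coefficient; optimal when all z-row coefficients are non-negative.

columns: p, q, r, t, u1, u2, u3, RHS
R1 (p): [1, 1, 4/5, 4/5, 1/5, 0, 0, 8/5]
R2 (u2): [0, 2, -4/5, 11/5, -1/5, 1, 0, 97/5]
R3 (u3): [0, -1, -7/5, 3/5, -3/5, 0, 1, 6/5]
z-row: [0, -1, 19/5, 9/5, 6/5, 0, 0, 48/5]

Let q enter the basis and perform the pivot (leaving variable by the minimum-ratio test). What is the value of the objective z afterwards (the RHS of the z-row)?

Ratio test on column q — row 1: (8/5)/1 = 8/5; row 2: (97/5)/2 = 97/10; row 3: entry -1 ≤ 0. Minimum is 8/5 at row 1 (p leaves); pivot element 1.
Pivot on row 1; the z-row RHS becomes 48/5 − (-1)·(8/5) = 56/5.

56/5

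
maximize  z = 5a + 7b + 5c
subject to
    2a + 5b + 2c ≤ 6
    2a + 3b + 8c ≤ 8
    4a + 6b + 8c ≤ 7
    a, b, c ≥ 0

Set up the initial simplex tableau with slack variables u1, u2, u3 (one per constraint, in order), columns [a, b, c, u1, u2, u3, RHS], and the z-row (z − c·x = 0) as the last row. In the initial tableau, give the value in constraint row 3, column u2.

0

Slack u2 belongs to constraint 2; its column is the unit vector e_2, so the entry in row 3 is 0.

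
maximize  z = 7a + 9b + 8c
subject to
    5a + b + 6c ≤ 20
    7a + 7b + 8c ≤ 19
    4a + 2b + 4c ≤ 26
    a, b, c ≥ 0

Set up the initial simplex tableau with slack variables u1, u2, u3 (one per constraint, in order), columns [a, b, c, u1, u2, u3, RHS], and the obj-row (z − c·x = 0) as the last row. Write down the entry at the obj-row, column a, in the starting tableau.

The obj-row carries the negated objective coefficients: the a entry is -7.

-7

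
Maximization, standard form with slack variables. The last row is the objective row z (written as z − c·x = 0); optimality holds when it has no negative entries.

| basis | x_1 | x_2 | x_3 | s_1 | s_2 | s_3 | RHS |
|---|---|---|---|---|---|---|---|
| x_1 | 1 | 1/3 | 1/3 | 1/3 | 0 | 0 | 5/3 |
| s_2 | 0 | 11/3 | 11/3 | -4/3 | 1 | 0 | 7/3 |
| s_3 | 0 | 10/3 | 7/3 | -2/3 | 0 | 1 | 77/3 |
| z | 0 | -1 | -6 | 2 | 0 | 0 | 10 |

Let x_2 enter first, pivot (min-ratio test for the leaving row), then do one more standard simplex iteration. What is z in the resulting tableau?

Ratio test on column x_2 — row 1: (5/3)/(1/3) = 5; row 2: (7/3)/(11/3) = 7/11; row 3: (77/3)/(10/3) = 77/10. Minimum is 7/11 at row 2 (s_2 leaves); pivot element 11/3.
Pivot on row 2; the z-row RHS becomes 10 − (-1)·(7/11) = 117/11.
Next entering variable (most negative z-row entry -5): x_3.
Ratio test on column x_3 — row 1: entry 0 ≤ 0; row 2: (7/11)/1 = 7/11; row 3: entry -1 ≤ 0. Minimum is 7/11 at row 2 (x_2 leaves); pivot element 1.
After the second pivot the z-row RHS is 117/11 − (-5)·(7/11) = 152/11.

152/11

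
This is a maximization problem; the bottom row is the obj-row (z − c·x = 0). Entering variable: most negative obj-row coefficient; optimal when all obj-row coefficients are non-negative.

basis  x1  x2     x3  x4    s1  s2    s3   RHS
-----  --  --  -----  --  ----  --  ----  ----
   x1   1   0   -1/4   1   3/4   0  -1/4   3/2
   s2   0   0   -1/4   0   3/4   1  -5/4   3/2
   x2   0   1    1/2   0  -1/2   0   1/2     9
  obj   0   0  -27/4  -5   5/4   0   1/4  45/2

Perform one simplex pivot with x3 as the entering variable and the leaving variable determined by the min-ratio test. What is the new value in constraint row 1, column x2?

Ratio test on column x3 — row 1: entry -1/4 ≤ 0; row 2: entry -1/4 ≤ 0; row 3: 9/(1/2) = 18. Minimum is 18 at row 3 (x2 leaves); pivot element 1/2.
Divide row 3 by 1/2; eliminate column x3 from the other rows.
Row 1 update in column x2: 0 − (-1/4)·2 = 1/2.

1/2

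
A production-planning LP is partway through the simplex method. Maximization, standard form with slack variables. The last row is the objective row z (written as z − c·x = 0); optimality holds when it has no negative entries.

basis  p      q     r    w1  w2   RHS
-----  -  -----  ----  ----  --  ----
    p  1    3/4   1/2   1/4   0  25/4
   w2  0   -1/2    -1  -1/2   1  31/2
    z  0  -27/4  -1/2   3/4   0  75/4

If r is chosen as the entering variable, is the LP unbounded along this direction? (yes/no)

Column r has positive entries in row(s) 1, so the ratio test bounds it — not unbounded.

no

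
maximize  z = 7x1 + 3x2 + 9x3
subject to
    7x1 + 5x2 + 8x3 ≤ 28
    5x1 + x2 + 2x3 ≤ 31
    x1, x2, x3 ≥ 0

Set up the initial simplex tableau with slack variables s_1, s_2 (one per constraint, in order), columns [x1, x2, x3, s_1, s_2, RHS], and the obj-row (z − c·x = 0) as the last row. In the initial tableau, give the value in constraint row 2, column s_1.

0

Slack s_1 belongs to constraint 1; its column is the unit vector e_1, so the entry in row 2 is 0.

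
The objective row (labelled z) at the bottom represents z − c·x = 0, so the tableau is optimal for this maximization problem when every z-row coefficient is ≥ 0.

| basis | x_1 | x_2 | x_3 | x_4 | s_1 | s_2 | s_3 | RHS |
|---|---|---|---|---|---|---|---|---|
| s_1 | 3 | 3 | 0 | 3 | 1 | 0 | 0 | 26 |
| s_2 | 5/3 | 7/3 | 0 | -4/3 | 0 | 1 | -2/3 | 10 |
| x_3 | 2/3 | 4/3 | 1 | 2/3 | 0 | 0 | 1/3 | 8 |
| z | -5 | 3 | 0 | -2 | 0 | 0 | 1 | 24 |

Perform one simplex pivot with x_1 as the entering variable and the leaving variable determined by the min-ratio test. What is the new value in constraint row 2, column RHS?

6

Ratio test on column x_1 — row 1: 26/3 = 26/3; row 2: 10/(5/3) = 6; row 3: 8/(2/3) = 12. Minimum is 6 at row 2 (s_2 leaves); pivot element 5/3.
Divide row 2 by 5/3; eliminate column x_1 from the other rows.
In the new row 2, the RHS entry is the old entry divided by the pivot: 10/(5/3) = 6.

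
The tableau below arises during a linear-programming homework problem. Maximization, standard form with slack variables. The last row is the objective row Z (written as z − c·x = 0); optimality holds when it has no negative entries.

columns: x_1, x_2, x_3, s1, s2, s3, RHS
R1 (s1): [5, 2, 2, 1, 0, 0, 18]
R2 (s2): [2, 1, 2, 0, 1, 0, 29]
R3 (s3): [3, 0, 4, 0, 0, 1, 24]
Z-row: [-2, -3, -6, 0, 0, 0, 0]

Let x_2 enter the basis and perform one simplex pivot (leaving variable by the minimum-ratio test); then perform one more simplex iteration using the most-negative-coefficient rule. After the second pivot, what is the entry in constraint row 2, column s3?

Ratio test on column x_2 — row 1: 18/2 = 9; row 2: 29/1 = 29; row 3: entry 0 ≤ 0. Minimum is 9 at row 1 (s1 leaves); pivot element 2.
Divide row 1 by 2; eliminate column x_2 from the other rows.
Second iteration: most negative Z-row entry is -3 in column x_3, so x_3 enters.
Ratio test on column x_3 — row 1: 9/1 = 9; row 2: 20/1 = 20; row 3: 24/4 = 6. Minimum is 6 at row 3 (s3 leaves); pivot element 4.
Divide row 3 by 4; eliminate column x_3 from the other rows.
After both pivots, the entry at constraint row 2, column s3 is -1/4.

-1/4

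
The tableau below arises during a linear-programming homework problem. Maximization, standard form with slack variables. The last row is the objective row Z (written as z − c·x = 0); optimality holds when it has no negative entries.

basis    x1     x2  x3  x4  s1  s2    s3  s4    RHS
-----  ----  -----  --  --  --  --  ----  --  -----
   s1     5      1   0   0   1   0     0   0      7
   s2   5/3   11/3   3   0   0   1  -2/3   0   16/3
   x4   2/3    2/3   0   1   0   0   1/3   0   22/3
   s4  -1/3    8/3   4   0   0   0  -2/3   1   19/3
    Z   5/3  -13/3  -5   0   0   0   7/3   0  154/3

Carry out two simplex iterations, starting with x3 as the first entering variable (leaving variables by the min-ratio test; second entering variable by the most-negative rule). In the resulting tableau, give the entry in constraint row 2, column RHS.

Ratio test on column x3 — row 1: entry 0 ≤ 0; row 2: (16/3)/3 = 16/9; row 3: entry 0 ≤ 0; row 4: (19/3)/4 = 19/12. Minimum is 19/12 at row 4 (s4 leaves); pivot element 4.
Divide row 4 by 4; eliminate column x3 from the other rows.
Second iteration: most negative Z-row entry is -1 in column x2, so x2 enters.
Ratio test on column x2 — row 1: 7/1 = 7; row 2: (7/12)/(5/3) = 7/20; row 3: (22/3)/(2/3) = 11; row 4: (19/12)/(2/3) = 19/8. Minimum is 7/20 at row 2 (s2 leaves); pivot element 5/3.
Divide row 2 by 5/3; eliminate column x2 from the other rows.
After both pivots, the entry at constraint row 2, column RHS is 7/20.

7/20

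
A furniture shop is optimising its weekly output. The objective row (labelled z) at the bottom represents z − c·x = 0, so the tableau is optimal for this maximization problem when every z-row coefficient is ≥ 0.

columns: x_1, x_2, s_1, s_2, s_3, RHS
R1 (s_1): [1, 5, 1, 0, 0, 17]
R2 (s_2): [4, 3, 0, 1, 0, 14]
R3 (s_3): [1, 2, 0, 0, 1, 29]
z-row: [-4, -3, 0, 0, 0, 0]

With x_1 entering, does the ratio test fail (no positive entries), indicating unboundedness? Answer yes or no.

no

Column x_1 has positive entries in row(s) 1, 2, 3, so the ratio test bounds it — not unbounded.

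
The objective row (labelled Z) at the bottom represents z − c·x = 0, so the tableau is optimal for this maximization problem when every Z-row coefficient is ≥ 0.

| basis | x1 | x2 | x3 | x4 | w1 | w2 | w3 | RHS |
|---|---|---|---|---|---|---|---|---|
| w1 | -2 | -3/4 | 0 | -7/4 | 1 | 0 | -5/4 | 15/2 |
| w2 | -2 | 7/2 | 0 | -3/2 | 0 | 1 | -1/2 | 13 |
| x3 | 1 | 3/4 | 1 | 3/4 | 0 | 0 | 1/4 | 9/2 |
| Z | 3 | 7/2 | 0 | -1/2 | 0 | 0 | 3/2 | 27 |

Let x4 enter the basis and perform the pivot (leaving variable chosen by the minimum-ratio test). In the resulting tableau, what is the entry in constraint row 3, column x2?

1

Ratio test on column x4 — row 1: entry -7/4 ≤ 0; row 2: entry -3/2 ≤ 0; row 3: (9/2)/(3/4) = 6. Minimum is 6 at row 3 (x3 leaves); pivot element 3/4.
Divide row 3 by 3/4; eliminate column x4 from the other rows.
In the new row 3, the x2 entry is the old entry divided by the pivot: (3/4)/(3/4) = 1.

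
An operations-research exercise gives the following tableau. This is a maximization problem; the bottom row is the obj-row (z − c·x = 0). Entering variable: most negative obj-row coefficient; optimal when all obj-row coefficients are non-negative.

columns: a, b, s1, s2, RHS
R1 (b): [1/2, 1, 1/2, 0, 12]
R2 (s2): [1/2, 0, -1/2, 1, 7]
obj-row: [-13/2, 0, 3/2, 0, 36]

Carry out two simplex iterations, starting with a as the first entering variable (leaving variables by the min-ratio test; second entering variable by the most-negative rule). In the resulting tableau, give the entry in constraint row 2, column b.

1

Ratio test on column a — row 1: 12/(1/2) = 24; row 2: 7/(1/2) = 14. Minimum is 14 at row 2 (s2 leaves); pivot element 1/2.
Divide row 2 by 1/2; eliminate column a from the other rows.
Second iteration: most negative obj-row entry is -5 in column s1, so s1 enters.
Ratio test on column s1 — row 1: 5/1 = 5; row 2: entry -1 ≤ 0. Minimum is 5 at row 1 (b leaves); pivot element 1.
Divide row 1 by 1; eliminate column s1 from the other rows.
After both pivots, the entry at constraint row 2, column b is 1.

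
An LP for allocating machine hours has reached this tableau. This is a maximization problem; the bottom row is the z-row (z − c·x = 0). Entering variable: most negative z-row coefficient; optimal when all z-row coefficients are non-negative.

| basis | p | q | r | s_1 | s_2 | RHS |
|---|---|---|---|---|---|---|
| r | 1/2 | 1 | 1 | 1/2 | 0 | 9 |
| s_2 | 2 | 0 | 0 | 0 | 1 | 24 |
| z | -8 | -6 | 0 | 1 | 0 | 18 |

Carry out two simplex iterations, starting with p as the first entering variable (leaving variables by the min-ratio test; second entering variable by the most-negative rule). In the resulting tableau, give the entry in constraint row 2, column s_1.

0

Ratio test on column p — row 1: 9/(1/2) = 18; row 2: 24/2 = 12. Minimum is 12 at row 2 (s_2 leaves); pivot element 2.
Divide row 2 by 2; eliminate column p from the other rows.
Second iteration: most negative z-row entry is -6 in column q, so q enters.
Ratio test on column q — row 1: 3/1 = 3; row 2: entry 0 ≤ 0. Minimum is 3 at row 1 (r leaves); pivot element 1.
Divide row 1 by 1; eliminate column q from the other rows.
After both pivots, the entry at constraint row 2, column s_1 is 0.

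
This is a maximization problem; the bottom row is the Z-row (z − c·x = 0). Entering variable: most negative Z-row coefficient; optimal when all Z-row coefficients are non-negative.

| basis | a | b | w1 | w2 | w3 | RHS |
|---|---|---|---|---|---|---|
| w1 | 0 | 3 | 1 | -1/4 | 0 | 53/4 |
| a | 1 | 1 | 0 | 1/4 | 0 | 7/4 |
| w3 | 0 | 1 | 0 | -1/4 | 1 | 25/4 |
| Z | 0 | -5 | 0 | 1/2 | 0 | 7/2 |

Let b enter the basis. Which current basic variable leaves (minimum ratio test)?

Column b entries and ratios — w1: (53/4)/3 = 53/12; a: (7/4)/1 = 7/4; w3: (25/4)/1 = 25/4.
Smallest ratio is 7/4 in the row of a, so a leaves.

a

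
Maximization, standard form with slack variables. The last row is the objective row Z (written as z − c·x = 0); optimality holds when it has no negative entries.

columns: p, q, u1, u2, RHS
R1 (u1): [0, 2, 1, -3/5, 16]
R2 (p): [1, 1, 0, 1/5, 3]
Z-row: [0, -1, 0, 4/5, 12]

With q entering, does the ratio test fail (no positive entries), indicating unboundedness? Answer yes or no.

no

Column q has positive entries in row(s) 1, 2, so the ratio test bounds it — not unbounded.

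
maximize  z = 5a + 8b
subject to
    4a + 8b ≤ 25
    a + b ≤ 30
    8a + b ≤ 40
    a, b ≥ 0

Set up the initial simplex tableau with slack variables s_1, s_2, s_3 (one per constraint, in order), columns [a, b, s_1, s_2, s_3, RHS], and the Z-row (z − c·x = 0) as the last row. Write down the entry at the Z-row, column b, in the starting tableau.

-8

The Z-row carries the negated objective coefficients: the b entry is -8.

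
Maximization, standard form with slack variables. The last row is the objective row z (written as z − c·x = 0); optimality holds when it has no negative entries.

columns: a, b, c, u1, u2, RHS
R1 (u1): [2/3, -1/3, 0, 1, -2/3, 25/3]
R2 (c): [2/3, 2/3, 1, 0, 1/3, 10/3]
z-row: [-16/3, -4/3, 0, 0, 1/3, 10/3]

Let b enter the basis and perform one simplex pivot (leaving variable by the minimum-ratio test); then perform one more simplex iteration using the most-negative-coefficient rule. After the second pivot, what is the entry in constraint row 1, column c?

-1

Ratio test on column b — row 1: entry -1/3 ≤ 0; row 2: (10/3)/(2/3) = 5. Minimum is 5 at row 2 (c leaves); pivot element 2/3.
Divide row 2 by 2/3; eliminate column b from the other rows.
Second iteration: most negative z-row entry is -4 in column a, so a enters.
Ratio test on column a — row 1: 10/1 = 10; row 2: 5/1 = 5. Minimum is 5 at row 2 (b leaves); pivot element 1.
Divide row 2 by 1; eliminate column a from the other rows.
After both pivots, the entry at constraint row 1, column c is -1.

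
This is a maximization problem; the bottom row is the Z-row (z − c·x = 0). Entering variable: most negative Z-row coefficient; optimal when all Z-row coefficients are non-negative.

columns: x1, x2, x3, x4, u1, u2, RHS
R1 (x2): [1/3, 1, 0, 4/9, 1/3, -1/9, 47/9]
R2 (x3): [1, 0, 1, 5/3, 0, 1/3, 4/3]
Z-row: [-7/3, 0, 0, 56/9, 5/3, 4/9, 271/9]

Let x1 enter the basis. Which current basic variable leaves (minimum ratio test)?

x3

Column x1 entries and ratios — x2: (47/9)/(1/3) = 47/3; x3: (4/3)/1 = 4/3.
Smallest ratio is 4/3 in the row of x3, so x3 leaves.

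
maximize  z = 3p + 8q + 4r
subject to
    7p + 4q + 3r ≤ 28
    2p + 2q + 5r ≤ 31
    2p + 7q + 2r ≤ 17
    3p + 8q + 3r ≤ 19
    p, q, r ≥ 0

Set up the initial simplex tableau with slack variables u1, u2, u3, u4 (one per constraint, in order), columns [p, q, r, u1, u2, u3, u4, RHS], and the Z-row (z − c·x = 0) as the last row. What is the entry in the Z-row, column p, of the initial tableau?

-3

The Z-row carries the negated objective coefficients: the p entry is -3.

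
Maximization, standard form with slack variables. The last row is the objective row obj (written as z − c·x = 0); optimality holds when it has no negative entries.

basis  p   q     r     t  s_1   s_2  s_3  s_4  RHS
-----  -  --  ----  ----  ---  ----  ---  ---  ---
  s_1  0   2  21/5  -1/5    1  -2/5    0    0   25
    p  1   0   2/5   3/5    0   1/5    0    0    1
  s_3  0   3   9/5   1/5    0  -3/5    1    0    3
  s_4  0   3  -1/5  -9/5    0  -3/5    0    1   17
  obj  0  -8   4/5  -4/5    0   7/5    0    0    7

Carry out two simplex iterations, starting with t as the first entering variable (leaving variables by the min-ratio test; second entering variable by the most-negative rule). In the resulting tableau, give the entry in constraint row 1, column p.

Ratio test on column t — row 1: entry -1/5 ≤ 0; row 2: 1/(3/5) = 5/3; row 3: 3/(1/5) = 15; row 4: entry -9/5 ≤ 0. Minimum is 5/3 at row 2 (p leaves); pivot element 3/5.
Divide row 2 by 3/5; eliminate column t from the other rows.
Second iteration: most negative obj-row entry is -8 in column q, so q enters.
Ratio test on column q — row 1: (76/3)/2 = 38/3; row 2: entry 0 ≤ 0; row 3: (8/3)/3 = 8/9; row 4: 20/3 = 20/3. Minimum is 8/9 at row 3 (s_3 leaves); pivot element 3.
Divide row 3 by 3; eliminate column q from the other rows.
After both pivots, the entry at constraint row 1, column p is 5/9.

5/9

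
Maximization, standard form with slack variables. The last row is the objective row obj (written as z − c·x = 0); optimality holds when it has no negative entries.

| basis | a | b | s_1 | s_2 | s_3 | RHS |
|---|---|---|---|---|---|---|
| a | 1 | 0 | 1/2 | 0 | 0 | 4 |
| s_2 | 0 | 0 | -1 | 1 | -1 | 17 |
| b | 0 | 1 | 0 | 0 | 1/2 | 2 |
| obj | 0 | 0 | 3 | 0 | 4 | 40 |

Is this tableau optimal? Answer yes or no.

Every obj-row coefficient is ≥ 0, so the tableau is optimal.

yes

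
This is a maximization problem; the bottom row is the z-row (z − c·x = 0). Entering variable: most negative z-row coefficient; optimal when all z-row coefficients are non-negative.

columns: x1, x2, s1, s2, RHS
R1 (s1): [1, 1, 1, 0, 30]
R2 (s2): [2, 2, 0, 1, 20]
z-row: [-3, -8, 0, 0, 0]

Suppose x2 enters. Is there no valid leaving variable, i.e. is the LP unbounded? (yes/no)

Column x2 has positive entries in row(s) 1, 2, so the ratio test bounds it — not unbounded.

no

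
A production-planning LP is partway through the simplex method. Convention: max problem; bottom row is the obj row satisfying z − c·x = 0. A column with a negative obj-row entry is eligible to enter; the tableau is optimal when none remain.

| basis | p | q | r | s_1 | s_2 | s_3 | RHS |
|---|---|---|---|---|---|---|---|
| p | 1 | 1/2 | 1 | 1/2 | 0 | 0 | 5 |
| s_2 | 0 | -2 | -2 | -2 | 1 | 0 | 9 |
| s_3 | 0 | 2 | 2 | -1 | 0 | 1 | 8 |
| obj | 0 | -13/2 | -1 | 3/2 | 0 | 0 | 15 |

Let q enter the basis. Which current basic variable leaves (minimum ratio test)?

Column q entries and ratios — p: 5/(1/2) = 10; s_2: -2 ≤ 0, skip; s_3: 8/2 = 4.
Smallest ratio is 4 in the row of s_3, so s_3 leaves.

s_3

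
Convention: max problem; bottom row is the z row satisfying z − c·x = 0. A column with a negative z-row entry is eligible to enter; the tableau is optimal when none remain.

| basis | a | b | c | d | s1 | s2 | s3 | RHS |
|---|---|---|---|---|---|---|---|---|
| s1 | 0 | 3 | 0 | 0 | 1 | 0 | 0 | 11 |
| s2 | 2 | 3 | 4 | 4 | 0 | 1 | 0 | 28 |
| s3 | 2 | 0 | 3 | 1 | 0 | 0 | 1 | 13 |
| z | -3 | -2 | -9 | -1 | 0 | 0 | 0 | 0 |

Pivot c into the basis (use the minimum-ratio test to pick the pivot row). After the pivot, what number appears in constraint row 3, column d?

1/3

Ratio test on column c — row 1: entry 0 ≤ 0; row 2: 28/4 = 7; row 3: 13/3 = 13/3. Minimum is 13/3 at row 3 (s3 leaves); pivot element 3.
Divide row 3 by 3; eliminate column c from the other rows.
In the new row 3, the d entry is the old entry divided by the pivot: 1/3 = 1/3.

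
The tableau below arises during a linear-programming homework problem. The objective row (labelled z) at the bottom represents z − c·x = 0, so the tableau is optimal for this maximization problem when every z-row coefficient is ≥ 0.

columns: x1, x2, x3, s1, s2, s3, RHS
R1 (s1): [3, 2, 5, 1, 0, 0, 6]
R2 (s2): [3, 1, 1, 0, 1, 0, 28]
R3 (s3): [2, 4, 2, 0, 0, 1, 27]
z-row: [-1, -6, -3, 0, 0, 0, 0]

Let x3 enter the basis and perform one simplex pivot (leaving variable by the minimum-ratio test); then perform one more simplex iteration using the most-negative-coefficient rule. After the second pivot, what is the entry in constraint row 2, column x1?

Ratio test on column x3 — row 1: 6/5 = 6/5; row 2: 28/1 = 28; row 3: 27/2 = 27/2. Minimum is 6/5 at row 1 (s1 leaves); pivot element 5.
Divide row 1 by 5; eliminate column x3 from the other rows.
Second iteration: most negative z-row entry is -24/5 in column x2, so x2 enters.
Ratio test on column x2 — row 1: (6/5)/(2/5) = 3; row 2: (134/5)/(3/5) = 134/3; row 3: (123/5)/(16/5) = 123/16. Minimum is 3 at row 1 (x3 leaves); pivot element 2/5.
Divide row 1 by 2/5; eliminate column x2 from the other rows.
After both pivots, the entry at constraint row 2, column x1 is 3/2.

3/2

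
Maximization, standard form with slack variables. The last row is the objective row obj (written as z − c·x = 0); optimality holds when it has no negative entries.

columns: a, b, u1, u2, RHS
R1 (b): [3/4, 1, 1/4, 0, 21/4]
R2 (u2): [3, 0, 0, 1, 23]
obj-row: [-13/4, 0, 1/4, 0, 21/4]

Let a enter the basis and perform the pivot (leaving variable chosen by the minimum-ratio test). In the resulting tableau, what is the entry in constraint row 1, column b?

Ratio test on column a — row 1: (21/4)/(3/4) = 7; row 2: 23/3 = 23/3. Minimum is 7 at row 1 (b leaves); pivot element 3/4.
Divide row 1 by 3/4; eliminate column a from the other rows.
In the new row 1, the b entry is the old entry divided by the pivot: 1/(3/4) = 4/3.

4/3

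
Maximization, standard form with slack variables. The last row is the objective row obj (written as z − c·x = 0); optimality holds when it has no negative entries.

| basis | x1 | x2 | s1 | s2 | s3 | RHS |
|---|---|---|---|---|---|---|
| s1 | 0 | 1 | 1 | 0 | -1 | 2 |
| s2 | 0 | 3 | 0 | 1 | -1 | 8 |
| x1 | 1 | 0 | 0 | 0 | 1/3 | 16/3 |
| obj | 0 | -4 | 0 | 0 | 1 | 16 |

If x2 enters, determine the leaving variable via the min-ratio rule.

Column x2 entries and ratios — s1: 2/1 = 2; s2: 8/3 = 8/3; x1: 0 ≤ 0, skip.
Smallest ratio is 2 in the row of s1, so s1 leaves.

s1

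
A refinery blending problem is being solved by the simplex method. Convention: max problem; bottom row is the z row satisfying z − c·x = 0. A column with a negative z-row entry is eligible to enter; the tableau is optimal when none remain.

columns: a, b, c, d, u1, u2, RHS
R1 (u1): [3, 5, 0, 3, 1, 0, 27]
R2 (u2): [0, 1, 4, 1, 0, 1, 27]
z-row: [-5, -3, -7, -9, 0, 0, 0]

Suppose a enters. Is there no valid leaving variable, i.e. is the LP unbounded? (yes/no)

Column a has positive entries in row(s) 1, so the ratio test bounds it — not unbounded.

no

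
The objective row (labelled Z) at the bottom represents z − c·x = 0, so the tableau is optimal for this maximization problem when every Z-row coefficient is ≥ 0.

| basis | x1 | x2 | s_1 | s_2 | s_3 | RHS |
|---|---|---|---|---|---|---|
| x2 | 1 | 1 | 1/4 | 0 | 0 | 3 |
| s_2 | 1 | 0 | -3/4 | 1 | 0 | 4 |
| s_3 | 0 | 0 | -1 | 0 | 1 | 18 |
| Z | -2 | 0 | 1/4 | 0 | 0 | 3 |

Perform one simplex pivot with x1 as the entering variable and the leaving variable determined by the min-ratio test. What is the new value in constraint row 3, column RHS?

18

Ratio test on column x1 — row 1: 3/1 = 3; row 2: 4/1 = 4; row 3: entry 0 ≤ 0. Minimum is 3 at row 1 (x2 leaves); pivot element 1.
Divide row 1 by 1; eliminate column x1 from the other rows.
Row 3 update in column RHS: 18 − 0·3 = 18.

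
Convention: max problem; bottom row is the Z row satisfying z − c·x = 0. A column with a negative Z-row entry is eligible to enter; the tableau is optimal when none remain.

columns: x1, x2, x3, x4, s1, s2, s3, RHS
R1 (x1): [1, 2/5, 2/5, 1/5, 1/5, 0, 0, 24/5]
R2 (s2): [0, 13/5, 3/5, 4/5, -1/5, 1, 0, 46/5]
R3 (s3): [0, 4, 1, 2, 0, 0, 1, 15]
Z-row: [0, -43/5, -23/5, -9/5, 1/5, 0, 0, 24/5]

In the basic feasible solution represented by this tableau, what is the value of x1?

24/5

x1 is basic (row 1); its value is the RHS of that row, 24/5.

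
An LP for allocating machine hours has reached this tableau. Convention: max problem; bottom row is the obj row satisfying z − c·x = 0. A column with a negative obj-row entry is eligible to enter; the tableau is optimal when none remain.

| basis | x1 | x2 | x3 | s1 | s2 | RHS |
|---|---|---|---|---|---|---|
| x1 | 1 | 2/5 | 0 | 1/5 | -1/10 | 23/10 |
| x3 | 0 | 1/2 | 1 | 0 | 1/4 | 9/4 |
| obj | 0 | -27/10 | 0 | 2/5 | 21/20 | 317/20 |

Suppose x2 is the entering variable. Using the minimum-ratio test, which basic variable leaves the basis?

x3

Column x2 entries and ratios — x1: (23/10)/(2/5) = 23/4; x3: (9/4)/(1/2) = 9/2.
Smallest ratio is 9/2 in the row of x3, so x3 leaves.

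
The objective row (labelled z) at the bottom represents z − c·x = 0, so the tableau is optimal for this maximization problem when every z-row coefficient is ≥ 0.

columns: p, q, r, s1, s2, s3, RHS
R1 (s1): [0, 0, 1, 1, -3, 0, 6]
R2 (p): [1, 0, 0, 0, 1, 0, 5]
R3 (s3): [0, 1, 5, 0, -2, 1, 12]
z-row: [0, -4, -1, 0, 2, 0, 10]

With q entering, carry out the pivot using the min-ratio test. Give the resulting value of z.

58

Ratio test on column q — row 1: entry 0 ≤ 0; row 2: entry 0 ≤ 0; row 3: 12/1 = 12. Minimum is 12 at row 3 (s3 leaves); pivot element 1.
Pivot on row 3; the z-row RHS becomes 10 − (-4)·12 = 58.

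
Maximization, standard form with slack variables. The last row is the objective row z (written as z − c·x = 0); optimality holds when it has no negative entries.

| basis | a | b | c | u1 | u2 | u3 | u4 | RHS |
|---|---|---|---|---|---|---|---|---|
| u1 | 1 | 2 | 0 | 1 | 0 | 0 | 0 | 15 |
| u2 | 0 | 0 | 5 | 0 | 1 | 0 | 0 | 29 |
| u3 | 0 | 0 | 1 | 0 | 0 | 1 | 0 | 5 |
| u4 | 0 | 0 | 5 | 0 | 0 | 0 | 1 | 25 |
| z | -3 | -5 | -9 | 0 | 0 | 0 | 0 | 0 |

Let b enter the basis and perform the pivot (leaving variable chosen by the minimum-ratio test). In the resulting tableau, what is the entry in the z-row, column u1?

5/2

Ratio test on column b — row 1: 15/2 = 15/2; row 2: entry 0 ≤ 0; row 3: entry 0 ≤ 0; row 4: entry 0 ≤ 0. Minimum is 15/2 at row 1 (u1 leaves); pivot element 2.
Divide row 1 by 2; eliminate column b from the other rows.
z-row update in column u1: 0 − (-5)·(1/2) = 5/2.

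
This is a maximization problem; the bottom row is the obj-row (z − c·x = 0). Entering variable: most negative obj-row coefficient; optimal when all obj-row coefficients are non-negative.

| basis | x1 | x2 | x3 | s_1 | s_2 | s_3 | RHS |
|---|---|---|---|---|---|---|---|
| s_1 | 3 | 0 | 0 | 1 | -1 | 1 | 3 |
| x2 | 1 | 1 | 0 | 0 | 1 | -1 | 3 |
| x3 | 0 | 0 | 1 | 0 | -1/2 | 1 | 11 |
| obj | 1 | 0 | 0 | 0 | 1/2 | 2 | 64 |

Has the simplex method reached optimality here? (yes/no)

Every obj-row coefficient is ≥ 0, so the tableau is optimal.

yes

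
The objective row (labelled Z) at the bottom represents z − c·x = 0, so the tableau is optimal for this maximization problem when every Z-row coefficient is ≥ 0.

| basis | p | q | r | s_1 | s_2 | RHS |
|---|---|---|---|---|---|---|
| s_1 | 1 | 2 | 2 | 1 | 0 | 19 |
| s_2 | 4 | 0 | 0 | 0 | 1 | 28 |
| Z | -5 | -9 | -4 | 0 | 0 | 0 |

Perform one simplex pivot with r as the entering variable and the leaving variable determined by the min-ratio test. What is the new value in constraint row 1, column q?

1

Ratio test on column r — row 1: 19/2 = 19/2; row 2: entry 0 ≤ 0. Minimum is 19/2 at row 1 (s_1 leaves); pivot element 2.
Divide row 1 by 2; eliminate column r from the other rows.
In the new row 1, the q entry is the old entry divided by the pivot: 2/2 = 1.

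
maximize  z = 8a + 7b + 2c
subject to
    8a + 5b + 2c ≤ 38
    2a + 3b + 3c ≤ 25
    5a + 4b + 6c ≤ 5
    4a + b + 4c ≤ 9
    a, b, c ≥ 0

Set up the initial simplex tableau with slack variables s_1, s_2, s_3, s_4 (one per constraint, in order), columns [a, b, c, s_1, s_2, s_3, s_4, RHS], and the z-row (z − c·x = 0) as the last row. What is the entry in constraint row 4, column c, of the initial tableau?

Constraint 4 has coefficient 4 on c.

4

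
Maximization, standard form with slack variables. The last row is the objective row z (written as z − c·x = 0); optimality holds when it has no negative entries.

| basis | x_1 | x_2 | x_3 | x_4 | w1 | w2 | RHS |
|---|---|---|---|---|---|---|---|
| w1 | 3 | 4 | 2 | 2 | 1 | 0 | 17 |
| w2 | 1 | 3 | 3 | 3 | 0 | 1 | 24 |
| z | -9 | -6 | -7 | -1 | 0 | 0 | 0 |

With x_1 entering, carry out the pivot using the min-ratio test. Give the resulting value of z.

Ratio test on column x_1 — row 1: 17/3 = 17/3; row 2: 24/1 = 24. Minimum is 17/3 at row 1 (w1 leaves); pivot element 3.
Pivot on row 1; the z-row RHS becomes 0 − (-9)·(17/3) = 51.

51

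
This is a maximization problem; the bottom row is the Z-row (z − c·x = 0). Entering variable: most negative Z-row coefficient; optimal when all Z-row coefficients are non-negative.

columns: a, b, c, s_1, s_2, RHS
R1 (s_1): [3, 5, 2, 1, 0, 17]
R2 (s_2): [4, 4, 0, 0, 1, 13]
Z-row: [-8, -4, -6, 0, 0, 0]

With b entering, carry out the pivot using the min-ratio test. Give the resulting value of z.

Ratio test on column b — row 1: 17/5 = 17/5; row 2: 13/4 = 13/4. Minimum is 13/4 at row 2 (s_2 leaves); pivot element 4.
Pivot on row 2; the Z-row RHS becomes 0 − (-4)·(13/4) = 13.

13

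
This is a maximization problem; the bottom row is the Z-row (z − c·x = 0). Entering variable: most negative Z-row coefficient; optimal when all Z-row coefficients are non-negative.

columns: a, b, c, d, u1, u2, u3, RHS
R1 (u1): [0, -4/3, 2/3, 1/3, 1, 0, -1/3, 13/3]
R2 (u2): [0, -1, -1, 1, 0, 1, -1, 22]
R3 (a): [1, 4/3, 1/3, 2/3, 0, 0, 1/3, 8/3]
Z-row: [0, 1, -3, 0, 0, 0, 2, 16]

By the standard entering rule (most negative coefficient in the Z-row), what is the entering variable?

Negative Z-row entries: c: -3.
The most negative is -3 in column c, so c enters.

c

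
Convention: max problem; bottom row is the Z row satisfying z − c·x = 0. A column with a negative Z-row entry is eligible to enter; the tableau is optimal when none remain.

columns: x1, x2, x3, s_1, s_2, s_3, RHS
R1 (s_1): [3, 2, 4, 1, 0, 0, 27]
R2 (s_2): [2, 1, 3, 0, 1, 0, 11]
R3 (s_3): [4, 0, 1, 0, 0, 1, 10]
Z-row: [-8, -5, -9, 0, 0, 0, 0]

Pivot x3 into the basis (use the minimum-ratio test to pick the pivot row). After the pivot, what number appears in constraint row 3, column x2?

-1/3

Ratio test on column x3 — row 1: 27/4 = 27/4; row 2: 11/3 = 11/3; row 3: 10/1 = 10. Minimum is 11/3 at row 2 (s_2 leaves); pivot element 3.
Divide row 2 by 3; eliminate column x3 from the other rows.
Row 3 update in column x2: 0 − 1·(1/3) = -1/3.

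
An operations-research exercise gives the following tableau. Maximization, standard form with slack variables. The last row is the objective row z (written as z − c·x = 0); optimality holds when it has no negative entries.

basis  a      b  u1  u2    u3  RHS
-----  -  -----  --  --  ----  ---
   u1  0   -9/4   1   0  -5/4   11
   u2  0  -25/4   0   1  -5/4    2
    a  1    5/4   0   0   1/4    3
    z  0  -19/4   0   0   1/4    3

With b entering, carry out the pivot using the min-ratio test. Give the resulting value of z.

Ratio test on column b — row 1: entry -9/4 ≤ 0; row 2: entry -25/4 ≤ 0; row 3: 3/(5/4) = 12/5. Minimum is 12/5 at row 3 (a leaves); pivot element 5/4.
Pivot on row 3; the z-row RHS becomes 3 − (-19/4)·(12/5) = 72/5.

72/5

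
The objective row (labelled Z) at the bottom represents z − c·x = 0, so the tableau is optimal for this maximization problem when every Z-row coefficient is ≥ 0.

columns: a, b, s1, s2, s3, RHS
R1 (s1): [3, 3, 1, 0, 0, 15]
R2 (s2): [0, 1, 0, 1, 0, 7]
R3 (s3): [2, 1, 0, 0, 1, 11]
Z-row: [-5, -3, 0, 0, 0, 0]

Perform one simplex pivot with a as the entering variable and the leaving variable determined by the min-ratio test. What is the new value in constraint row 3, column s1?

Ratio test on column a — row 1: 15/3 = 5; row 2: entry 0 ≤ 0; row 3: 11/2 = 11/2. Minimum is 5 at row 1 (s1 leaves); pivot element 3.
Divide row 1 by 3; eliminate column a from the other rows.
Row 3 update in column s1: 0 − 2·(1/3) = -2/3.

-2/3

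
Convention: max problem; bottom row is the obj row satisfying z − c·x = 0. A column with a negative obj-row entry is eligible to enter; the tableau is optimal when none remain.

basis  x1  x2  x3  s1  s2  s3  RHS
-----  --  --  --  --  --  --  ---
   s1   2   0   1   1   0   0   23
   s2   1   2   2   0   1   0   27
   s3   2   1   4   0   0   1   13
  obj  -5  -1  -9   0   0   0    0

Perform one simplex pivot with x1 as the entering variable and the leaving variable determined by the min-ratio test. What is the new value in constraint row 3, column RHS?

13/2

Ratio test on column x1 — row 1: 23/2 = 23/2; row 2: 27/1 = 27; row 3: 13/2 = 13/2. Minimum is 13/2 at row 3 (s3 leaves); pivot element 2.
Divide row 3 by 2; eliminate column x1 from the other rows.
In the new row 3, the RHS entry is the old entry divided by the pivot: 13/2 = 13/2.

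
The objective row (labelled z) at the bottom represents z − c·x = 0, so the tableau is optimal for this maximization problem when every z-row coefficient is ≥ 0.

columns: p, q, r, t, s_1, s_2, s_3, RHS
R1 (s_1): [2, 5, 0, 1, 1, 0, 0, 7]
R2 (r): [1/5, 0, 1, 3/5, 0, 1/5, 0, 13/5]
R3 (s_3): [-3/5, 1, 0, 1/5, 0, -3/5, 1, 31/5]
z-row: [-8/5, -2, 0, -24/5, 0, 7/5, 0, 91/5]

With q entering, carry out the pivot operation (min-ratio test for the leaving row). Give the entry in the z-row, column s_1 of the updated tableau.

2/5

Ratio test on column q — row 1: 7/5 = 7/5; row 2: entry 0 ≤ 0; row 3: (31/5)/1 = 31/5. Minimum is 7/5 at row 1 (s_1 leaves); pivot element 5.
Divide row 1 by 5; eliminate column q from the other rows.
z-row update in column s_1: 0 − (-2)·(1/5) = 2/5.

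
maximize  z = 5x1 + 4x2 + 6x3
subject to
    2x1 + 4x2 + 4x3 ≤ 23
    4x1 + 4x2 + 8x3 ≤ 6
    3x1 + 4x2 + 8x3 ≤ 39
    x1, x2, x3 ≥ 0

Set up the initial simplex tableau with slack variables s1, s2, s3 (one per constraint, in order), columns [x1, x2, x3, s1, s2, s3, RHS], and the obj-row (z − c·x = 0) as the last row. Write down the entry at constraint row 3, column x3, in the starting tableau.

8

Constraint 3 has coefficient 8 on x3.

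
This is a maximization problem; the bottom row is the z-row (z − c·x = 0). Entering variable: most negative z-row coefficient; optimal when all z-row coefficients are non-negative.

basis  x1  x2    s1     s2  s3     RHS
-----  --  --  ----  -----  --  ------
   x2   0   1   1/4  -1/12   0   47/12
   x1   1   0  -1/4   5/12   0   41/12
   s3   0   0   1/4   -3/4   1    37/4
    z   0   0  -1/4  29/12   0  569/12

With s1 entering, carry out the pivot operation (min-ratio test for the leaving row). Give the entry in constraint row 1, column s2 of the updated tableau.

-1/3

Ratio test on column s1 — row 1: (47/12)/(1/4) = 47/3; row 2: entry -1/4 ≤ 0; row 3: (37/4)/(1/4) = 37. Minimum is 47/3 at row 1 (x2 leaves); pivot element 1/4.
Divide row 1 by 1/4; eliminate column s1 from the other rows.
In the new row 1, the s2 entry is the old entry divided by the pivot: (-1/12)/(1/4) = -1/3.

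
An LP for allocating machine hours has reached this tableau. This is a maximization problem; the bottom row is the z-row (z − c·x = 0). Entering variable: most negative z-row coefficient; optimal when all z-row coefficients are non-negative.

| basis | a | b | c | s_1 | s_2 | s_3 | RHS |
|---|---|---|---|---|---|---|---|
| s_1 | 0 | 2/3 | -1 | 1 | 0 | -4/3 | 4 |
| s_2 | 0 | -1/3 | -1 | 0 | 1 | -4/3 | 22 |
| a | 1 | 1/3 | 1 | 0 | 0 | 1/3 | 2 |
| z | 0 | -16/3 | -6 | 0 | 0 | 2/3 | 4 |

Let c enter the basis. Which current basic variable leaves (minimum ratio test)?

Column c entries and ratios — s_1: -1 ≤ 0, skip; s_2: -1 ≤ 0, skip; a: 2/1 = 2.
Smallest ratio is 2 in the row of a, so a leaves.

a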